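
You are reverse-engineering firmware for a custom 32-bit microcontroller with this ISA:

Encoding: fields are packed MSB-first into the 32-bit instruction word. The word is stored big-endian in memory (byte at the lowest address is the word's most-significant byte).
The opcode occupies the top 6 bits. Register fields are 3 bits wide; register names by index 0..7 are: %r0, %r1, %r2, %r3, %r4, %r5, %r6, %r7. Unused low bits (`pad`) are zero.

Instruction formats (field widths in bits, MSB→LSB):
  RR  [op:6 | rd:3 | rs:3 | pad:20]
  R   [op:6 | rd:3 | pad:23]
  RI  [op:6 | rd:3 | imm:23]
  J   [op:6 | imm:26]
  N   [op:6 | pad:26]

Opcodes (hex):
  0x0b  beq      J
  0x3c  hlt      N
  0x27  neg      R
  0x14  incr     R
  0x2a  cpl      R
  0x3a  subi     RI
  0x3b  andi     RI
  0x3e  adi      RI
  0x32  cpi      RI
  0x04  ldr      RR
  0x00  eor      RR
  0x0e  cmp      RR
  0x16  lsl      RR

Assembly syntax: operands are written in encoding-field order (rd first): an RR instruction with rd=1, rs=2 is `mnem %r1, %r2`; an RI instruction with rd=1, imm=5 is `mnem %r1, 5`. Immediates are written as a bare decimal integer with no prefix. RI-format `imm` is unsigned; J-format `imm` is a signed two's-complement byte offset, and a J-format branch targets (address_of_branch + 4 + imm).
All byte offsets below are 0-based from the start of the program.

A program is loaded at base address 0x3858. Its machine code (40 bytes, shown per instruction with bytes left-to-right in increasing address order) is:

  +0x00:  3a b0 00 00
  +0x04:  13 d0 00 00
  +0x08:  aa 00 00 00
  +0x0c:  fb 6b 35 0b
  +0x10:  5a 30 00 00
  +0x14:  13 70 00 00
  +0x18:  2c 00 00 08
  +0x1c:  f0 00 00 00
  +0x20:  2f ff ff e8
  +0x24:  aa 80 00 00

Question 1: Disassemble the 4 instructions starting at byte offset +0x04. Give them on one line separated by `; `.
ldr %r7, %r5; cpl %r4; adi %r6, 7025931; lsl %r4, %r3

off 0x04: read 13 d0 00 00 as big → 0x13d00000
  top 6b → 0x4 → ldr [RR]
  rd@[25:23]=0x7 ⇒ %r7
  rs@[22:20]=0x5 ⇒ %r5
off 0x08: read aa 00 00 00 as big → 0xaa000000
  top 6b → 0x2a → cpl [R]
  rd@[25:23]=0x4 ⇒ %r4
off 0x0c: read fb 6b 35 0b as big → 0xfb6b350b
  top 6b → 0x3e → adi [RI]
  rd@[25:23]=0x6 ⇒ %r6
  imm@[22:0]=0x6b350b ⇒ 7025931
off 0x10: read 5a 30 00 00 as big → 0x5a300000
  top 6b → 0x16 → lsl [RR]
  rd@[25:23]=0x4 ⇒ %r4
  rs@[22:20]=0x3 ⇒ %r3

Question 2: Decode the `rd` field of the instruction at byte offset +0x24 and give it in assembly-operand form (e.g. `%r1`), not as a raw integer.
%r5

+0x24: aa 80 00 00 ⇒ word 0xaa800000 (big)
  op=0xaa800000>>26=0x2a ⇒ cpl (R)
  rd@[25:23]=0x5 ⇒ %r5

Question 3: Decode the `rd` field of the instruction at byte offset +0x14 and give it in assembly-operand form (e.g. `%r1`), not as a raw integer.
[14] 13 70 00 00 → 0x13700000
  op=0x13700000>>26=0x4 ⇒ ldr (RR)
  [25:23] rd=6 = %r6
  [22:20] rs=7 = %r7

%r6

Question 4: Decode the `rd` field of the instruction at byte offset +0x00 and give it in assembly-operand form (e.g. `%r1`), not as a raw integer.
%r5

off 0x00: read 3a b0 00 00 as big → 0x3ab00000
  opcode bits[31:26]=0xe: cmp/RR
  rd@[25:23]=0x5 ⇒ %r5
  rs@[22:20]=0x3 ⇒ %r3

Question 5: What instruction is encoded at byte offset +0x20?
beq -24

+0x20: 2f ff ff e8 ⇒ word 0x2fffffe8 (big)
  opcode bits[31:26]=0xb: beq/J
  [25:0] imm=67108840 (s26→-24) = -24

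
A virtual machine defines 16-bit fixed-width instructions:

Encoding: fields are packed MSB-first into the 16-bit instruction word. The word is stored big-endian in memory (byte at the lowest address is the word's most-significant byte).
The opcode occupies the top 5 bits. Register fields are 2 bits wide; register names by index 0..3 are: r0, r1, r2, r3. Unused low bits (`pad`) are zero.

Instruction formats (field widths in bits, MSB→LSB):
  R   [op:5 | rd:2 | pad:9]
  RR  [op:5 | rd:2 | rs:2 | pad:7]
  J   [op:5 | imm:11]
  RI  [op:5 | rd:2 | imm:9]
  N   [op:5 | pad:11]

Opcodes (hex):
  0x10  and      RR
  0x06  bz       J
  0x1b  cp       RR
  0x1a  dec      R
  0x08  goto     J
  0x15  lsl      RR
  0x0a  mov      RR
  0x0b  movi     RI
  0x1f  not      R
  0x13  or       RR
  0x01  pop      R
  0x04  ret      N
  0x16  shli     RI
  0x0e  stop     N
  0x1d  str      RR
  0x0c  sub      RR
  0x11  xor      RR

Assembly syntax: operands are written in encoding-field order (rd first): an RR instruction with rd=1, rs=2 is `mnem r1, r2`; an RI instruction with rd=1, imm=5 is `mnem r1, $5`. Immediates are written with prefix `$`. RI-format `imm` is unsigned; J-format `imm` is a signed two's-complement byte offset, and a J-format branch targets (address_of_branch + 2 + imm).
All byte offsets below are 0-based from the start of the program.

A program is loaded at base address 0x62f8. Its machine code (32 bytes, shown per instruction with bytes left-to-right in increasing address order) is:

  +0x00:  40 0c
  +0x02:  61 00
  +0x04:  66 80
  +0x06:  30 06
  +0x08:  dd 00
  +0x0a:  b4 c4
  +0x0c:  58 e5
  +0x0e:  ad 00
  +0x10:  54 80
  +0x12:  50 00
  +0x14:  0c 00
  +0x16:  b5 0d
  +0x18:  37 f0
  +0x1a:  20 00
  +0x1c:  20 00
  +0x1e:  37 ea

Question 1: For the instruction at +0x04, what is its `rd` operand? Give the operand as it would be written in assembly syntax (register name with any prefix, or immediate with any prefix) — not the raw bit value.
r3

[04] 66 80 → 0x6680
  op=0x6680>>11=0xc ⇒ sub (RR)
  rd@[10:9]=0x3 ⇒ r3
  rs@[8:7]=0x1 ⇒ r1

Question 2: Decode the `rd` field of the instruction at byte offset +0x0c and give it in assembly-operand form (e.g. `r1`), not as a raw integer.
r0

@+0c  big-endian(58 e5) = 0x58e5
  top 5b → 0xb → movi [RI]
  rd: (w>>9)&0x3=0x0 → r0
  imm: (w>>0)&0x1ff=0xe5 → $229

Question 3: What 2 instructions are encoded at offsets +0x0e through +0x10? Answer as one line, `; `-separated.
lsl r2, r2; mov r2, r1

[0e] ad 00 → 0xad00
  opcode bits[15:11]=0x15: lsl/RR
  [10:9] rd=2 = r2
  [8:7] rs=2 = r2
[10] 54 80 → 0x5480
  opcode bits[15:11]=0xa: mov/RR
  [10:9] rd=2 = r2
  [8:7] rs=1 = r1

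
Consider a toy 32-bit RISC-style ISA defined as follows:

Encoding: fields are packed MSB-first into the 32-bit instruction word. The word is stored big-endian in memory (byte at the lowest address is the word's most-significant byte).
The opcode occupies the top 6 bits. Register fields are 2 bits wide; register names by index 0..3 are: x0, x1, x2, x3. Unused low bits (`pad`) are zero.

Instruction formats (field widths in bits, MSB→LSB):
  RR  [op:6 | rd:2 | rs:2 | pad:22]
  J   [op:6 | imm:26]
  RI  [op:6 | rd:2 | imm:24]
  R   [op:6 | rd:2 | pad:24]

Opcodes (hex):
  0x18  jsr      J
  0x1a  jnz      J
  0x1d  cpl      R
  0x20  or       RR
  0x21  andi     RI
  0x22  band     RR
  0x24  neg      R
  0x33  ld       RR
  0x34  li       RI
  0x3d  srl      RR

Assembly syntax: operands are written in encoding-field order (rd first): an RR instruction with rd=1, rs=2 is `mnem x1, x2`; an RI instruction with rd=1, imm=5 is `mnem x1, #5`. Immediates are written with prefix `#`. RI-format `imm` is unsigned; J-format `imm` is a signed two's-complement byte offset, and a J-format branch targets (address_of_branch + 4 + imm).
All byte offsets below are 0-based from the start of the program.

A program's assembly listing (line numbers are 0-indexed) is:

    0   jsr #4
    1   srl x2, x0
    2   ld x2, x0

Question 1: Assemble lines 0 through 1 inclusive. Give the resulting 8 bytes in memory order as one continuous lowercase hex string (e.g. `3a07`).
60000004f6000000

line 0 (jsr): pack op=0x18:6|imm=4:26 = 0x60000004; big→ 60 00 00 04
line 1 (srl): pack op=0x3d:6|rd=2:2|rs=0:2|pad=0:22 = 0xf6000000; big→ f6 00 00 00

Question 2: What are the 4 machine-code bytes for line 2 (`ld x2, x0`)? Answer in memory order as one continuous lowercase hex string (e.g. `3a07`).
ce000000

L2: ld op=0x33:6|rd=2:2|rs=0:2|pad=0:22 ⇒ 0xce000000 ⇒ big ce 00 00 00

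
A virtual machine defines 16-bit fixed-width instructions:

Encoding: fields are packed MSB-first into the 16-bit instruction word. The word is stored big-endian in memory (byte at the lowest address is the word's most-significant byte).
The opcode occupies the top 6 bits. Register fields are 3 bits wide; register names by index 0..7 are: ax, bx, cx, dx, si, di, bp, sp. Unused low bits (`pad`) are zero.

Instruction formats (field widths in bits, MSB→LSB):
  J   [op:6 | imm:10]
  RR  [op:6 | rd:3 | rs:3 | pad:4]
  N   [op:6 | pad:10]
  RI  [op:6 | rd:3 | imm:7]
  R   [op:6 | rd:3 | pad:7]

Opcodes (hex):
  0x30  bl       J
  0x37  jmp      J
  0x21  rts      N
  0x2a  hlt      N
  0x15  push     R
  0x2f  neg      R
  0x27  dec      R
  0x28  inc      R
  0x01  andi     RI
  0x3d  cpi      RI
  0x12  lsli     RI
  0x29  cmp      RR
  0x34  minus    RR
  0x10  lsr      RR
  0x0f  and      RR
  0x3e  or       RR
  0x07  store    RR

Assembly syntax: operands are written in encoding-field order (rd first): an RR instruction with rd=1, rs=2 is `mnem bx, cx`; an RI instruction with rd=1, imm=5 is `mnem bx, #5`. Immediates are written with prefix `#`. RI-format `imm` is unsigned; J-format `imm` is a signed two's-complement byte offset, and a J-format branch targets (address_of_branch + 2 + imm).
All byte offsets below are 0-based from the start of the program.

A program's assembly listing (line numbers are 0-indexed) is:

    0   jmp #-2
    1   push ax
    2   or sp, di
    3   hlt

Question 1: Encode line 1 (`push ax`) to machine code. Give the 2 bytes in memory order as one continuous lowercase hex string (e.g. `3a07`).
1. push fields op=0x15:6|rd=0:3|pad=0:7 → word 5400h → 54 00

5400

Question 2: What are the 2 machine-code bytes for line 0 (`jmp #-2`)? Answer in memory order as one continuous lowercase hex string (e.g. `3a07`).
L0: jmp op=0x37:6|imm=-2:10 ⇒ 0xdffe ⇒ big df fe

dffe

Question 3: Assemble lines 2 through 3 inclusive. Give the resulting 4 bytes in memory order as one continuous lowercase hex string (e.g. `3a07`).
2. or fields op=0x3e:6|rd=7:3|rs=5:3|pad=0:4 → word fbd0h → fb d0
3. hlt fields op=0x2a:6|pad=0:10 → word a800h → a8 00

fbd0a800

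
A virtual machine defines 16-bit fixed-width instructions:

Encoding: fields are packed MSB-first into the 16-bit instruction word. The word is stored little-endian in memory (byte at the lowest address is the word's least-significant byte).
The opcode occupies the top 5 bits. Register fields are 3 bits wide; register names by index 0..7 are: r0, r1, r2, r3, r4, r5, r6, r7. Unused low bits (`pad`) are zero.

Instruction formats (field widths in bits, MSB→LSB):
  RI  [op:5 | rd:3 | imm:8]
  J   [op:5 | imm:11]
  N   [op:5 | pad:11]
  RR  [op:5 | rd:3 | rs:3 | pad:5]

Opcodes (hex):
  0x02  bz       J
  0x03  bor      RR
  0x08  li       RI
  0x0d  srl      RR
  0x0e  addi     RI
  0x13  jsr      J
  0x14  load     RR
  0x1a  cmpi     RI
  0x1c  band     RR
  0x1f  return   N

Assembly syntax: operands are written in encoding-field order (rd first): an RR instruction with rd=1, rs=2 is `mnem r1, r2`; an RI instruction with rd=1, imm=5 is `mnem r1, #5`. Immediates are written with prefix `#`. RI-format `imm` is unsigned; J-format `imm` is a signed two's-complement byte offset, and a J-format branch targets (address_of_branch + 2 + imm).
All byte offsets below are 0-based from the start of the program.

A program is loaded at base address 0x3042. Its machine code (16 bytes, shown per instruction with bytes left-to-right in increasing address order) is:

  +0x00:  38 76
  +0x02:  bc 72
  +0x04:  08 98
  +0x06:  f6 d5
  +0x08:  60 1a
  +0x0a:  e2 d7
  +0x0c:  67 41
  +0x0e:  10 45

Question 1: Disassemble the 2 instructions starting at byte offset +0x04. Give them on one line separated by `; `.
@+04  little-endian(08 98) = 0x9808
  op=0x9808>>11=0x13 ⇒ jsr (J)
  [10:0] imm=8 = #8
@+06  little-endian(f6 d5) = 0xd5f6
  op=0xd5f6>>11=0x1a ⇒ cmpi (RI)
  [10:8] rd=5 = r5
  [7:0] imm=246 = #246

jsr #8; cmpi r5, #246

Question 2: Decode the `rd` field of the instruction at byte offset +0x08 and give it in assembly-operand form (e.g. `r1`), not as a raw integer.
@+08  little-endian(60 1a) = 0x1a60
  op=0x1a60>>11=0x3 ⇒ bor (RR)
  [10:8] rd=2 = r2
  [7:5] rs=3 = r3

r2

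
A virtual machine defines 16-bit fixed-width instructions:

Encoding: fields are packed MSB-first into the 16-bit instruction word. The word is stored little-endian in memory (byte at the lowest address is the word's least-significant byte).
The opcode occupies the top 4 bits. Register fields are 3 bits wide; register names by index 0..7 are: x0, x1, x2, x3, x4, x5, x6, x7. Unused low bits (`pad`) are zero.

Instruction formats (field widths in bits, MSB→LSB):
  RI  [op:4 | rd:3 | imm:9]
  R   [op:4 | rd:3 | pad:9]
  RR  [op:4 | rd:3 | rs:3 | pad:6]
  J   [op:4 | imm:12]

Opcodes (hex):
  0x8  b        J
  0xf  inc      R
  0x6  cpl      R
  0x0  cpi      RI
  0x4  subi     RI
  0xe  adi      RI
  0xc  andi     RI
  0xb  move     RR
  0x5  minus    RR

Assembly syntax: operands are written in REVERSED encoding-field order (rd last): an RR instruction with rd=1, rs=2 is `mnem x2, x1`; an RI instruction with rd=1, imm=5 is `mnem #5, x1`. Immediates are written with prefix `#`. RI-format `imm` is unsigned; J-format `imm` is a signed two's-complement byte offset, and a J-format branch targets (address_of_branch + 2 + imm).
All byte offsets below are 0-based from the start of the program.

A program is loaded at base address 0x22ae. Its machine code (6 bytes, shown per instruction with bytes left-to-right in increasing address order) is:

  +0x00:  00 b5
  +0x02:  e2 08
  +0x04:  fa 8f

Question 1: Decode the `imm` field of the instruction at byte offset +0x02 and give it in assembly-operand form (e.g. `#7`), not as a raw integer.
[02] e2 08 → 0x08e2
  top 4b → 0x0 → cpi [RI]
  rd@[11:9]=0x4 ⇒ x4
  imm@[8:0]=0xe2 ⇒ #226

#226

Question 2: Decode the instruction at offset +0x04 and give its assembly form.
b #-6

off 0x04: read fa 8f as little → 0x8ffa
  opcode bits[15:12]=0x8: b/J
  imm: (w>>0)&0xfff=0xffa (s12→-6) → #-6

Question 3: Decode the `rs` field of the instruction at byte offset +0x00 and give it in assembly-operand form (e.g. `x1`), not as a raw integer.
off 0x00: read 00 b5 as little → 0xb500
  op=0xb500>>12=0xb ⇒ move (RR)
  [11:9] rd=2 = x2
  [8:6] rs=4 = x4

x4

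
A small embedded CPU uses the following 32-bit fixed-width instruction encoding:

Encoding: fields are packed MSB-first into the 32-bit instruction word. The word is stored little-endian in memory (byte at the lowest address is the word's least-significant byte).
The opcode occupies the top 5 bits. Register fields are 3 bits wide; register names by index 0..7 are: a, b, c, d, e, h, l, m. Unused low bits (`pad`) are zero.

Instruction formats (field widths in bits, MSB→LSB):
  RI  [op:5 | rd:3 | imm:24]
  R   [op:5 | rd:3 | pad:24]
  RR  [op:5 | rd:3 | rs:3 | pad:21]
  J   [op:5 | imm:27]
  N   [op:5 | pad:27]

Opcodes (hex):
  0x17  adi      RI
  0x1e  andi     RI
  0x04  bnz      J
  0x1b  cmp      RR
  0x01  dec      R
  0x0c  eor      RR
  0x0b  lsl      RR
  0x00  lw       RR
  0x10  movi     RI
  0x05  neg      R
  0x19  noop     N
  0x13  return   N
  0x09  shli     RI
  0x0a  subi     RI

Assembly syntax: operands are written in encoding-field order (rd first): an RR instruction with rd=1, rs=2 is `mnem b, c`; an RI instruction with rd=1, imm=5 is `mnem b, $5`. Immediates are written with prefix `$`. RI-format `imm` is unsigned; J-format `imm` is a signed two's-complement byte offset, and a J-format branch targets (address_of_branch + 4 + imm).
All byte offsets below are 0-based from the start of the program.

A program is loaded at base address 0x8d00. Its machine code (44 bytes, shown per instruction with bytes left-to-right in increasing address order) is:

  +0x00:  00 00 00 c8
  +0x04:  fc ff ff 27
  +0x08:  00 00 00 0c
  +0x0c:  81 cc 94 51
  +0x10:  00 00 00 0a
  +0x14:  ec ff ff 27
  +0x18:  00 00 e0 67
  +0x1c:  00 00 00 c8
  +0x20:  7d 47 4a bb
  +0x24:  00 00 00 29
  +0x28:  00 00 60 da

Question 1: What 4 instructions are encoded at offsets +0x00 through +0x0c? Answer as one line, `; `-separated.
noop; bnz $-4; dec e; subi b, $9751681

+0x00: 00 00 00 c8 ⇒ word 0xc8000000 (little)
  opcode bits[31:27]=0x19: noop/N
+0x04: fc ff ff 27 ⇒ word 0x27fffffc (little)
  opcode bits[31:27]=0x4: bnz/J
  imm@[26:0]=0x7fffffc (s27→-4) ⇒ $-4
+0x08: 00 00 00 0c ⇒ word 0x0c000000 (little)
  opcode bits[31:27]=0x1: dec/R
  rd@[26:24]=0x4 ⇒ e
+0x0c: 81 cc 94 51 ⇒ word 0x5194cc81 (little)
  opcode bits[31:27]=0xa: subi/RI
  rd@[26:24]=0x1 ⇒ b
  imm@[23:0]=0x94cc81 ⇒ $9751681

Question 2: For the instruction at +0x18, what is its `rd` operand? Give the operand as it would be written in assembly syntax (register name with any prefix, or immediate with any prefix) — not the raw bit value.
m

off 0x18: read 00 00 e0 67 as little → 0x67e00000
  top 5b → 0xc → eor [RR]
  [26:24] rd=7 = m
  [23:21] rs=7 = m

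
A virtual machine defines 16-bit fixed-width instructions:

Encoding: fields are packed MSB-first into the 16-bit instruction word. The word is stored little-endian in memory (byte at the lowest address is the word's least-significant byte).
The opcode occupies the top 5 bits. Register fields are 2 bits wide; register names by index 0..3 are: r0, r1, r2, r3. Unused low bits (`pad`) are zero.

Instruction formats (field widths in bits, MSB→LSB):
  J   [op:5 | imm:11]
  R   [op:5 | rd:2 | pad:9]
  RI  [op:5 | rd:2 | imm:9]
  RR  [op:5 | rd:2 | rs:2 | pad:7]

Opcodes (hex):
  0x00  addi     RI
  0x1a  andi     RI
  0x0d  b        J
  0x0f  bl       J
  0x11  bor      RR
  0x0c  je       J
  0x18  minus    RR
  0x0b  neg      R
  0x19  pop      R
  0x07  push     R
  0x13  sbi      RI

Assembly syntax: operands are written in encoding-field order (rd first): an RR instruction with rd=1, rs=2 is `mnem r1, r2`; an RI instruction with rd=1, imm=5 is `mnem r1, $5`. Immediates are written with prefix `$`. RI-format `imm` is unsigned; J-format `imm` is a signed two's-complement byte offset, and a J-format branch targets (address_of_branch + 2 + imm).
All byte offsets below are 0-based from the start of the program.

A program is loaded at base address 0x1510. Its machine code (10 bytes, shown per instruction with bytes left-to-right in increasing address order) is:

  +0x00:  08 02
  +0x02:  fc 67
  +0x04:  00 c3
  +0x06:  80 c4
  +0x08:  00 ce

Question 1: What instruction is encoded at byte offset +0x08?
+0x08: 00 ce ⇒ word 0xce00 (little)
  top 5b → 0x19 → pop [R]
  rd@[10:9]=0x3 ⇒ r3

pop r3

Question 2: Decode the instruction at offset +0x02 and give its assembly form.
je $-4

off 0x02: read fc 67 as little → 0x67fc
  top 5b → 0xc → je [J]
  imm: (w>>0)&0x7ff=0x7fc (s11→-4) → $-4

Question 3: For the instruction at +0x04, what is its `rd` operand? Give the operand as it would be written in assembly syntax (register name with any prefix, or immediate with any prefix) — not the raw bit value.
r1

off 0x04: read 00 c3 as little → 0xc300
  opcode bits[15:11]=0x18: minus/RR
  rd: (w>>9)&0x3=0x1 → r1
  rs: (w>>7)&0x3=0x2 → r2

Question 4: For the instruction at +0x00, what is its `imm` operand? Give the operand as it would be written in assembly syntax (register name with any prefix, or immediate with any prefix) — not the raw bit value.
$8

@+00  little-endian(08 02) = 0x0208
  opcode bits[15:11]=0x0: addi/RI
  rd@[10:9]=0x1 ⇒ r1
  imm@[8:0]=0x8 ⇒ $8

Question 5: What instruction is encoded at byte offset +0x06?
@+06  little-endian(80 c4) = 0xc480
  opcode bits[15:11]=0x18: minus/RR
  rd@[10:9]=0x2 ⇒ r2
  rs@[8:7]=0x1 ⇒ r1

minus r2, r1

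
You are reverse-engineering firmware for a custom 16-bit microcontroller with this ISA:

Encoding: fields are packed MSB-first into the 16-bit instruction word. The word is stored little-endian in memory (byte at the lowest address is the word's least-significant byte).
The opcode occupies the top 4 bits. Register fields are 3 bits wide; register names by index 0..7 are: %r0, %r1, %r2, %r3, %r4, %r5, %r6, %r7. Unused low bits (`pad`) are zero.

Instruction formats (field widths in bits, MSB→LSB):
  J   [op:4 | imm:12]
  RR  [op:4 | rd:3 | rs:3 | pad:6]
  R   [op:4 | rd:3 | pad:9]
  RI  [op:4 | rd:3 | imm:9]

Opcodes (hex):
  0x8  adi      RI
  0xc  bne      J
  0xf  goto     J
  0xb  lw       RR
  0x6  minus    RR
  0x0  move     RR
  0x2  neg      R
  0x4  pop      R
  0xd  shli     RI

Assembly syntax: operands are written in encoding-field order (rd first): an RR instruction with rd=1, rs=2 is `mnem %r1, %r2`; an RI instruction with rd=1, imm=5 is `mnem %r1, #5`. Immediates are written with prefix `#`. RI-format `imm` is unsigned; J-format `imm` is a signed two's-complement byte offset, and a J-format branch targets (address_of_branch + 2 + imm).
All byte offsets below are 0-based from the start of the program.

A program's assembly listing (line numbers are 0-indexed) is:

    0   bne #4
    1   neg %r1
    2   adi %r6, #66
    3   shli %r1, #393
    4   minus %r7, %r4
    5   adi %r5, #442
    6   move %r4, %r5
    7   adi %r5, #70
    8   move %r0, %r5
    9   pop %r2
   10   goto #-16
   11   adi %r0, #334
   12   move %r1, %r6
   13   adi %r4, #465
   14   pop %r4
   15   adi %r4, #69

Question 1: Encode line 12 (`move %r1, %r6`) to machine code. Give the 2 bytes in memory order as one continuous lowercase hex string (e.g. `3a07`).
12. move fields op=0x0:4|rd=1:3|rs=6:3|pad=0:6 → word 0380h → 80 03

8003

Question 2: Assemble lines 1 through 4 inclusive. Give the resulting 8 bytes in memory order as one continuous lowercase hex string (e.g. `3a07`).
0022428c89d3006f

line 1 (neg): pack op=0x2:4|rd=1:3|pad=0:9 = 0x2200; little→ 00 22
line 2 (adi): pack op=0x8:4|rd=6:3|imm=66:9 = 0x8c42; little→ 42 8c
line 3 (shli): pack op=0xd:4|rd=1:3|imm=393:9 = 0xd389; little→ 89 d3
line 4 (minus): pack op=0x6:4|rd=7:3|rs=4:3|pad=0:6 = 0x6f00; little→ 00 6f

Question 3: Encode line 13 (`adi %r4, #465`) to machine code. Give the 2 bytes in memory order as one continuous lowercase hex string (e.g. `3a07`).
L13: adi op=0x8:4|rd=4:3|imm=465:9 ⇒ 0x89d1 ⇒ little d1 89

d189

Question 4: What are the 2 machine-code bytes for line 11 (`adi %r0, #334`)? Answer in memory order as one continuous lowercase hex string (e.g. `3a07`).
L11: adi op=0x8:4|rd=0:3|imm=334:9 ⇒ 0x814e ⇒ little 4e 81

4e81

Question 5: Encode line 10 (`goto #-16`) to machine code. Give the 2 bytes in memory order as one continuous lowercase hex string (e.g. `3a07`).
f0ff

10. goto fields op=0xf:4|imm=-16:12 → word fff0h → f0 ff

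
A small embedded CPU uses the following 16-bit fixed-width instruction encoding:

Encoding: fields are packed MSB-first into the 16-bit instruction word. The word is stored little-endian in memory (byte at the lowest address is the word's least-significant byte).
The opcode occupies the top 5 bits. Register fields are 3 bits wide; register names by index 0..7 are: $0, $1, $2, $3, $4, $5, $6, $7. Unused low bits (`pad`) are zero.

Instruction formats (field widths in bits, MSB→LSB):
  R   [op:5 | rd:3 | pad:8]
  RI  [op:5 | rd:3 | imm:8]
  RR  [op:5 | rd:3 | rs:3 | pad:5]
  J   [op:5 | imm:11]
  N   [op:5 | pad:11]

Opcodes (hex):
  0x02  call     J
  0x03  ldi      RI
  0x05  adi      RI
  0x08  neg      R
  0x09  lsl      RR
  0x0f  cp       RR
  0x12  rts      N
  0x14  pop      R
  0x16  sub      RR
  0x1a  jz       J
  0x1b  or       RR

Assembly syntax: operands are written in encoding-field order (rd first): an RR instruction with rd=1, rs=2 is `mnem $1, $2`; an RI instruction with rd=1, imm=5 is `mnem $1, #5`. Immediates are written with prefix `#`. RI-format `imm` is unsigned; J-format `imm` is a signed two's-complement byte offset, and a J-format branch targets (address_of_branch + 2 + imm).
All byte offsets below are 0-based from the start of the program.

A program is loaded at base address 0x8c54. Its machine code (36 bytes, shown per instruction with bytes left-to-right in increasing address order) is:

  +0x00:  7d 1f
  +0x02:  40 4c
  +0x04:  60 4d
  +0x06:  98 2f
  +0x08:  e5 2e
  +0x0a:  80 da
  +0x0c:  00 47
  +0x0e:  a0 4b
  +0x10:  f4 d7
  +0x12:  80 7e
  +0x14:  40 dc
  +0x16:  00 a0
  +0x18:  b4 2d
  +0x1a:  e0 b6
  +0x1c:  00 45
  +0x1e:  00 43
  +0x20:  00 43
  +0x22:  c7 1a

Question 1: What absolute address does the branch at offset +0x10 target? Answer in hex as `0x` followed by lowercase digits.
0x8c5a

+0x10: f4 d7 ⇒ word 0xd7f4 (little)
  top 5b → 0x1a → jz [J]
  imm: (w>>0)&0x7ff=0x7f4 (s11→-12) → #-12
  target = base 0x8c54 + off 0x10 + 2 + imm -12 = 0x8c5a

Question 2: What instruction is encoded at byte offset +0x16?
+0x16: 00 a0 ⇒ word 0xa000 (little)
  top 5b → 0x14 → pop [R]
  rd@[10:8]=0x0 ⇒ $0

pop $0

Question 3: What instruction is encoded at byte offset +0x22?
[22] c7 1a → 0x1ac7
  opcode bits[15:11]=0x3: ldi/RI
  rd@[10:8]=0x2 ⇒ $2
  imm@[7:0]=0xc7 ⇒ #199

ldi $2, #199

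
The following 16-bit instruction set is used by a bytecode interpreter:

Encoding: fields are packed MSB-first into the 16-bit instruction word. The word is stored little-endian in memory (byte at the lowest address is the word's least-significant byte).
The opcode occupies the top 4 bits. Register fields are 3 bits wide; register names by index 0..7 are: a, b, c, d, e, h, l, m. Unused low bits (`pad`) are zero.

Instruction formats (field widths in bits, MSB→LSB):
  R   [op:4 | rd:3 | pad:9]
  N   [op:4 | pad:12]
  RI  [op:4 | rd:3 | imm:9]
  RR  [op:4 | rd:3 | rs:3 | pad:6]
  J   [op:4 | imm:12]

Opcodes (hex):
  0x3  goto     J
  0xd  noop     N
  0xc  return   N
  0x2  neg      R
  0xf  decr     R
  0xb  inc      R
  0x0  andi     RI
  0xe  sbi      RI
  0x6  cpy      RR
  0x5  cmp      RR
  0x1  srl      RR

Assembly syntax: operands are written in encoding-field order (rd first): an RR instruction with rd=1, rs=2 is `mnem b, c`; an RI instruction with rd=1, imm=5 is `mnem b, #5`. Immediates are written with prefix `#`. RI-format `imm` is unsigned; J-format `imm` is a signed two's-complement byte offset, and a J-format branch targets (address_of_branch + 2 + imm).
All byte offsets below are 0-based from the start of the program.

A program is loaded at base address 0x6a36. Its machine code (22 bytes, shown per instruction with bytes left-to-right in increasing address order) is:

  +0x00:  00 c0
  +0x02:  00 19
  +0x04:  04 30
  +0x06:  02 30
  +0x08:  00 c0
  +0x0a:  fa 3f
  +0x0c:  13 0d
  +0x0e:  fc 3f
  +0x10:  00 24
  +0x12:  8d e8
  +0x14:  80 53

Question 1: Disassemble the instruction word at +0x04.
goto #4

off 0x04: read 04 30 as little → 0x3004
  op=0x3004>>12=0x3 ⇒ goto (J)
  [11:0] imm=4 = #4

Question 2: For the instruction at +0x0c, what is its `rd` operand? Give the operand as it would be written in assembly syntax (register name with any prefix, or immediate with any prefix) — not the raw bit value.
+0x0c: 13 0d ⇒ word 0x0d13 (little)
  top 4b → 0x0 → andi [RI]
  rd: (w>>9)&0x7=0x6 → l
  imm: (w>>0)&0x1ff=0x113 → #275

l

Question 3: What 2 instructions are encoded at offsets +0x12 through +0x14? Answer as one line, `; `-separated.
@+12  little-endian(8d e8) = 0xe88d
  top 4b → 0xe → sbi [RI]
  rd@[11:9]=0x4 ⇒ e
  imm@[8:0]=0x8d ⇒ #141
@+14  little-endian(80 53) = 0x5380
  top 4b → 0x5 → cmp [RR]
  rd@[11:9]=0x1 ⇒ b
  rs@[8:6]=0x6 ⇒ l

sbi e, #141; cmp b, l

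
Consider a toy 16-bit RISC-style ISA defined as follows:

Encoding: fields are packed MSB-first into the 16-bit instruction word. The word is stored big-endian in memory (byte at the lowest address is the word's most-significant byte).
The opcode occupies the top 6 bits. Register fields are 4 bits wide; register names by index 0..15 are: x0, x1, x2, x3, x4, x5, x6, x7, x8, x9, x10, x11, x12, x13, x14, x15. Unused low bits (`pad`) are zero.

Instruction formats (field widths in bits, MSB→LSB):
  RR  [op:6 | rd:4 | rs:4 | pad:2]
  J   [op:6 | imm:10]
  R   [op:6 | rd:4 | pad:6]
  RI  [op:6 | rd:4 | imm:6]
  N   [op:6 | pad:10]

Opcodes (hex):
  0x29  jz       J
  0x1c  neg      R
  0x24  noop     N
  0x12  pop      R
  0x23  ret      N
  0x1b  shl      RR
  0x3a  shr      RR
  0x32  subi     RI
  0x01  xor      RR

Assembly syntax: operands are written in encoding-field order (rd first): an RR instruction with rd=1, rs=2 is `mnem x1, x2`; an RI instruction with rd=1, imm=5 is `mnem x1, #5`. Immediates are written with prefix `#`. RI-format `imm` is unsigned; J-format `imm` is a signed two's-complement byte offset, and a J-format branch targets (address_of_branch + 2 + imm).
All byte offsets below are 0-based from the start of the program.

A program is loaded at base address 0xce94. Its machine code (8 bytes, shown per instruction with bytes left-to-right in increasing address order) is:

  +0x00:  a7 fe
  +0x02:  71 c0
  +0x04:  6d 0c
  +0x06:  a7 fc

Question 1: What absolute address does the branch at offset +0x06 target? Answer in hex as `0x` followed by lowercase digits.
0xce98

off 0x06: read a7 fc as big → 0xa7fc
  top 6b → 0x29 → jz [J]
  [9:0] imm=1020 (s10→-4) = #-4
  target = base 0xce94 + off 0x06 + 2 + imm -4 = 0xce98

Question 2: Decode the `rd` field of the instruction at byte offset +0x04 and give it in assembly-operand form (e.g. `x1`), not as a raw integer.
@+04  big-endian(6d 0c) = 0x6d0c
  op=0x6d0c>>10=0x1b ⇒ shl (RR)
  rd@[9:6]=0x4 ⇒ x4
  rs@[5:2]=0x3 ⇒ x3

x4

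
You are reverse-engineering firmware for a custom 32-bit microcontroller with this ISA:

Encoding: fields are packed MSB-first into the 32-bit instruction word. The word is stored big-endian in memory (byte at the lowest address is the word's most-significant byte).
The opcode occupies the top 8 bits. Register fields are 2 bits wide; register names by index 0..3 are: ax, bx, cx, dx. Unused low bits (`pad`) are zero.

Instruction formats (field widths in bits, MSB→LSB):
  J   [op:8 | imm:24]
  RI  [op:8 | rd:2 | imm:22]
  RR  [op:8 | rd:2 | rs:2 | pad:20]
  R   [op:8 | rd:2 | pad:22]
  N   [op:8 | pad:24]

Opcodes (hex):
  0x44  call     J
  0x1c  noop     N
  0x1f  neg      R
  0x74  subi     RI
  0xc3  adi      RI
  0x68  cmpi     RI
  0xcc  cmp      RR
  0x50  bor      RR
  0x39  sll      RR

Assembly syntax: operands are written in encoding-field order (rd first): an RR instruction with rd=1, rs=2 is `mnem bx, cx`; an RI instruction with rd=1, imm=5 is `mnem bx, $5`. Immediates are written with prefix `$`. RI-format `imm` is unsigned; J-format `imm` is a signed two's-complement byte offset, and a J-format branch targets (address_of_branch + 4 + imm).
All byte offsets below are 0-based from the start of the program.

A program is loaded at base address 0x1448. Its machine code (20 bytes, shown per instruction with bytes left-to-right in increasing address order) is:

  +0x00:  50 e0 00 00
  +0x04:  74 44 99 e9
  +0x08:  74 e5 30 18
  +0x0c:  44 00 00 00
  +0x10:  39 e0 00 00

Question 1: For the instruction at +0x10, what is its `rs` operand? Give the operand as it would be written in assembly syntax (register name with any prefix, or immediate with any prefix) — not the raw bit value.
off 0x10: read 39 e0 00 00 as big → 0x39e00000
  op=0x39e00000>>24=0x39 ⇒ sll (RR)
  rd@[23:22]=0x3 ⇒ dx
  rs@[21:20]=0x2 ⇒ cx

cx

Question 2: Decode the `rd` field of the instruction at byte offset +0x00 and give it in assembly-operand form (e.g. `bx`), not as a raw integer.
dx

off 0x00: read 50 e0 00 00 as big → 0x50e00000
  op=0x50e00000>>24=0x50 ⇒ bor (RR)
  rd: (w>>22)&0x3=0x3 → dx
  rs: (w>>20)&0x3=0x2 → cx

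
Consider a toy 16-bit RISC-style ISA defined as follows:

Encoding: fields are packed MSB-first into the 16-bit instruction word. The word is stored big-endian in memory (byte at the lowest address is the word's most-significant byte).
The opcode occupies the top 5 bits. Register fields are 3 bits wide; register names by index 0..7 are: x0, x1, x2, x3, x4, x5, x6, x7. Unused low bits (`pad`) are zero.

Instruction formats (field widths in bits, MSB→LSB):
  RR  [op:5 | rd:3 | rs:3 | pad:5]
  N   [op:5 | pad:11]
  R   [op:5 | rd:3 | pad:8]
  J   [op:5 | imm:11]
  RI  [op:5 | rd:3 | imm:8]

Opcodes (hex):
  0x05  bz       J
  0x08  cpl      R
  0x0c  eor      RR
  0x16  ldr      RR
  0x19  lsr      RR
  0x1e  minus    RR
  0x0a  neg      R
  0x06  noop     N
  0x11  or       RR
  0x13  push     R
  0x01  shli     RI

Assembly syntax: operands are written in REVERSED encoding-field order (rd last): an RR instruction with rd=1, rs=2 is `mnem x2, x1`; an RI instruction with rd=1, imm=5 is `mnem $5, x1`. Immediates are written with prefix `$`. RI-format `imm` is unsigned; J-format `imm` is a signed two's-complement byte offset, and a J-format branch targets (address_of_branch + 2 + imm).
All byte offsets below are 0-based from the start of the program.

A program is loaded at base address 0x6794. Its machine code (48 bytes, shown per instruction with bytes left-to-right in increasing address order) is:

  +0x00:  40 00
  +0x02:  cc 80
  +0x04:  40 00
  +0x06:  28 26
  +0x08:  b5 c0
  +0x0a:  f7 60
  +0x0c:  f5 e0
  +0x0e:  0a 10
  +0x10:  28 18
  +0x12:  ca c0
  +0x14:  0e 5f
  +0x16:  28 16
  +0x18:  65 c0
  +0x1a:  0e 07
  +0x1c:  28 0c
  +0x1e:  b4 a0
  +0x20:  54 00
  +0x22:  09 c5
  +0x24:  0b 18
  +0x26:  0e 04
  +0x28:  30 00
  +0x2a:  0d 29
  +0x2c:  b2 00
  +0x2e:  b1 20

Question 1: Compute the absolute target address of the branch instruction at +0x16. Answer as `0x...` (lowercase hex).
0x67c2

+0x16: 28 16 ⇒ word 0x2816 (big)
  op=0x2816>>11=0x5 ⇒ bz (J)
  [10:0] imm=22 = $22
  target = base 0x6794 + off 0x16 + 2 + imm 22 = 0x67c2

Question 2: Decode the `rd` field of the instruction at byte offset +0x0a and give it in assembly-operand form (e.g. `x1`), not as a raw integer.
x7

[0a] f7 60 → 0xf760
  top 5b → 0x1e → minus [RR]
  rd@[10:8]=0x7 ⇒ x7
  rs@[7:5]=0x3 ⇒ x3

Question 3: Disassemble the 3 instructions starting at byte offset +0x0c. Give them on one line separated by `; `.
minus x7, x5; shli $16, x2; bz $24

[0c] f5 e0 → 0xf5e0
  opcode bits[15:11]=0x1e: minus/RR
  rd@[10:8]=0x5 ⇒ x5
  rs@[7:5]=0x7 ⇒ x7
[0e] 0a 10 → 0x0a10
  opcode bits[15:11]=0x1: shli/RI
  rd@[10:8]=0x2 ⇒ x2
  imm@[7:0]=0x10 ⇒ $16
[10] 28 18 → 0x2818
  opcode bits[15:11]=0x5: bz/J
  imm@[10:0]=0x18 ⇒ $24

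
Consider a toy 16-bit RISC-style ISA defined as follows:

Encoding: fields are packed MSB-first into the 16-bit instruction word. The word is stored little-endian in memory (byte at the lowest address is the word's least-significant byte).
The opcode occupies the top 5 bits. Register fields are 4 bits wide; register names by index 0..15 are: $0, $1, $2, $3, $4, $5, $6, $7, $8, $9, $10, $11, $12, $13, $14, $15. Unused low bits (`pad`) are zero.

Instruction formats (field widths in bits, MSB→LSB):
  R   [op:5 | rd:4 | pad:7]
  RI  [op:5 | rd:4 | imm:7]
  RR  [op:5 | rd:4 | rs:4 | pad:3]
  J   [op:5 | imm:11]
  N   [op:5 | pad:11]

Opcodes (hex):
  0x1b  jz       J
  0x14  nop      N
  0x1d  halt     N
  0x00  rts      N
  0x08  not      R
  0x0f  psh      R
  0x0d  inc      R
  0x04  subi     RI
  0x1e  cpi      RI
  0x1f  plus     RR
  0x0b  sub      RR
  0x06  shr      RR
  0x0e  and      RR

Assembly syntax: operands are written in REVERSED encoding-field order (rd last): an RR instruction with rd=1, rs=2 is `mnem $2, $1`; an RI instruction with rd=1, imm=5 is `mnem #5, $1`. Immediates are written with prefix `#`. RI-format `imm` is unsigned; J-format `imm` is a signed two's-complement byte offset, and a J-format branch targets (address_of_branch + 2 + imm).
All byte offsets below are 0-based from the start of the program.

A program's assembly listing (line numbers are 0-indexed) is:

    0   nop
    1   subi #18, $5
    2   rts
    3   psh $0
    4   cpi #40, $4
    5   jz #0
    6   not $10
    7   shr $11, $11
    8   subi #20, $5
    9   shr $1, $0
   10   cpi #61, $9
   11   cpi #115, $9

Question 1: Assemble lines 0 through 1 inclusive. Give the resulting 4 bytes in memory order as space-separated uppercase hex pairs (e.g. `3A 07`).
00 A0 92 22

line 0 (nop): pack op=0x14:5|pad=0:11 = 0xa000; little→ 00 a0
line 1 (subi): pack op=0x4:5|rd=5:4|imm=18:7 = 0x2292; little→ 92 22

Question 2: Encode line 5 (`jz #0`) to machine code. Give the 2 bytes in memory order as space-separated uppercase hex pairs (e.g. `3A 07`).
5. jz fields op=0x1b:5|imm=0:11 → word d800h → 00 d8

00 D8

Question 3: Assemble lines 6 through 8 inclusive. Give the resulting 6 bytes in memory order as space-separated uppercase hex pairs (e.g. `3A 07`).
00 45 D8 35 94 22

L6: not op=0x8:5|rd=10:4|pad=0:7 ⇒ 0x4500 ⇒ little 00 45
L7: shr op=0x6:5|rd=11:4|rs=11:4|pad=0:3 ⇒ 0x35d8 ⇒ little d8 35
L8: subi op=0x4:5|rd=5:4|imm=20:7 ⇒ 0x2294 ⇒ little 94 22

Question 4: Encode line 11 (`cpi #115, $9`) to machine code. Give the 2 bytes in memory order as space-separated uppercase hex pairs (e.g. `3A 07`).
F3 F4

11. cpi fields op=0x1e:5|rd=9:4|imm=115:7 → word f4f3h → f3 f4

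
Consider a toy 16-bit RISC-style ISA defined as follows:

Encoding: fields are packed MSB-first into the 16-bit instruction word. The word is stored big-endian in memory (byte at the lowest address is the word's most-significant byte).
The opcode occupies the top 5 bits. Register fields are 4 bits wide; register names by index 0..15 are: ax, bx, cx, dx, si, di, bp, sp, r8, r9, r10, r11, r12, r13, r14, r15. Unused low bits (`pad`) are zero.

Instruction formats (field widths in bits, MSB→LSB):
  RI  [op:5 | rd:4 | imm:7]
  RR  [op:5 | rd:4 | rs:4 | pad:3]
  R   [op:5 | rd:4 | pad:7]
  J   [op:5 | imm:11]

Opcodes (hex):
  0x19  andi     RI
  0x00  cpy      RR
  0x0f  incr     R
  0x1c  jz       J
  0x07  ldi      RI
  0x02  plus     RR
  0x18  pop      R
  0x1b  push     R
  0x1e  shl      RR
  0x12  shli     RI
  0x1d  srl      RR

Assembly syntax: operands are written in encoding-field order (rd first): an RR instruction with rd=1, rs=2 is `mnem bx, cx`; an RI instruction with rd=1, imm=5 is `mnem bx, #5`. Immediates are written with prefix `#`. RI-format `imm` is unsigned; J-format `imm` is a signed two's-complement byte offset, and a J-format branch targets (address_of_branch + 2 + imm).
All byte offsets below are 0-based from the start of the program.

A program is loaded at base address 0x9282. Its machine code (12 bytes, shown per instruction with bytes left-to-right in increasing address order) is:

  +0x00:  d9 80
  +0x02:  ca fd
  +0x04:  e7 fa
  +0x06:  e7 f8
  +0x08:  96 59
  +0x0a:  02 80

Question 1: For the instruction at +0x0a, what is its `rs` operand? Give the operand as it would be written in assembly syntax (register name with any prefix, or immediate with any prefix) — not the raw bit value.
[0a] 02 80 → 0x0280
  op=0x0280>>11=0x0 ⇒ cpy (RR)
  rd@[10:7]=0x5 ⇒ di
  rs@[6:3]=0x0 ⇒ ax

ax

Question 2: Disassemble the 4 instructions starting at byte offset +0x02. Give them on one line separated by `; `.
andi di, #125; jz #-6; jz #-8; shli r12, #89

off 0x02: read ca fd as big → 0xcafd
  top 5b → 0x19 → andi [RI]
  [10:7] rd=5 = di
  [6:0] imm=125 = #125
off 0x04: read e7 fa as big → 0xe7fa
  top 5b → 0x1c → jz [J]
  [10:0] imm=2042 (s11→-6) = #-6
off 0x06: read e7 f8 as big → 0xe7f8
  top 5b → 0x1c → jz [J]
  [10:0] imm=2040 (s11→-8) = #-8
off 0x08: read 96 59 as big → 0x9659
  top 5b → 0x12 → shli [RI]
  [10:7] rd=12 = r12
  [6:0] imm=89 = #89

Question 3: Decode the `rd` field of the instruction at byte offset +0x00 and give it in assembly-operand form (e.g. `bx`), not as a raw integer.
dx

+0x00: d9 80 ⇒ word 0xd980 (big)
  op=0xd980>>11=0x1b ⇒ push (R)
  rd: (w>>7)&0xf=0x3 → dx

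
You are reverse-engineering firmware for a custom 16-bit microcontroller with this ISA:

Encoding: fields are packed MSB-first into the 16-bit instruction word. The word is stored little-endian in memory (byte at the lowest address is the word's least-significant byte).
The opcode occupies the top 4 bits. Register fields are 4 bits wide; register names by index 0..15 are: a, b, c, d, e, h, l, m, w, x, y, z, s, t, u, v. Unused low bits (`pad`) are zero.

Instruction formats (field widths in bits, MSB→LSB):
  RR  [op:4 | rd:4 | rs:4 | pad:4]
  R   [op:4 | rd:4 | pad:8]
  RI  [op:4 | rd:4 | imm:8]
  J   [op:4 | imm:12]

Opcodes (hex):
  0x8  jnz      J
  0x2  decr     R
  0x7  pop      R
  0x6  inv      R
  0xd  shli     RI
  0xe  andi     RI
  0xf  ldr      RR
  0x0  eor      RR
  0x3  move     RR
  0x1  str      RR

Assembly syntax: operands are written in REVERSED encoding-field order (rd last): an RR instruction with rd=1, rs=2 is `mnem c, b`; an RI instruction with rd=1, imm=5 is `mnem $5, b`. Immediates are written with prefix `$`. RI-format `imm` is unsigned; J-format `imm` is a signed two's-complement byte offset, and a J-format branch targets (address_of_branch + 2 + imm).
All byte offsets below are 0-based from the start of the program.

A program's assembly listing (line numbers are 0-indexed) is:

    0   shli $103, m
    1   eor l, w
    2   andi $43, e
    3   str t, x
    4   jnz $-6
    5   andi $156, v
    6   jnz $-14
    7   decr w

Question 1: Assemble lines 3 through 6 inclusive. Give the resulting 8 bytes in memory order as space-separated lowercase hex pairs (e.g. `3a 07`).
L3: str op=0x1:4|rd=9:4|rs=13:4|pad=0:4 ⇒ 0x19d0 ⇒ little d0 19
L4: jnz op=0x8:4|imm=-6:12 ⇒ 0x8ffa ⇒ little fa 8f
L5: andi op=0xe:4|rd=15:4|imm=156:8 ⇒ 0xef9c ⇒ little 9c ef
L6: jnz op=0x8:4|imm=-14:12 ⇒ 0x8ff2 ⇒ little f2 8f

d0 19 fa 8f 9c ef f2 8f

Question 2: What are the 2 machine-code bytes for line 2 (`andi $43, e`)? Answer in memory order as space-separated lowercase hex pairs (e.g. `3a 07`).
L2: andi op=0xe:4|rd=4:4|imm=43:8 ⇒ 0xe42b ⇒ little 2b e4

2b e4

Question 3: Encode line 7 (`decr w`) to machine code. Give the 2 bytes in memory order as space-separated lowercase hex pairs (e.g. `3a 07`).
7. decr fields op=0x2:4|rd=8:4|pad=0:8 → word 2800h → 00 28

00 28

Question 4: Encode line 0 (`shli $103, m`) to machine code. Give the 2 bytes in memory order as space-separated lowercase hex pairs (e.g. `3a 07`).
67 d7

L0: shli op=0xd:4|rd=7:4|imm=103:8 ⇒ 0xd767 ⇒ little 67 d7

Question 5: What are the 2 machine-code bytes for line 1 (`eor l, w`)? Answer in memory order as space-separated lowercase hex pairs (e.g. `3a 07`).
60 08

1. eor fields op=0x0:4|rd=8:4|rs=6:4|pad=0:4 → word 0860h → 60 08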